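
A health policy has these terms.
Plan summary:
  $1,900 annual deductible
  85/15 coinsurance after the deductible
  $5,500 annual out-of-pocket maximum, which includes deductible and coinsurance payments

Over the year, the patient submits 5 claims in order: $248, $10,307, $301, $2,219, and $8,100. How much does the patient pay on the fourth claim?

#1 ($248): entire amount goes to the deductible. Patient owes $248 (running OOP $248).
#2 ($10,307): $1,652 to deductible, leaving $8,655; patient's 15% is $1,298.25. Patient pays $2,950.25; OOP now $3,198.25.
#3 ($301): deductible met; 15% of $301 = $45.15. Patient pays $45.15; OOP now $3,243.40.
#4 ($2,219): deductible met; 15% of $2,219 = $332.85. Cost to patient: $332.85. OOP to date $3,576.25.

$332.85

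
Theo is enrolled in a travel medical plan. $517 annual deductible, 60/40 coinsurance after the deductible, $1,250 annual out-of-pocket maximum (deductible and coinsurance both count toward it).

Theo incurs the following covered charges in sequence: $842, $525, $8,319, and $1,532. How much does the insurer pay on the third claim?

$7,926

Bill 1, $842: deductible takes $517, $325 remains; traveler's 40% is $130. Traveler pays $647; OOP now $647. Plan pays $842 − $647 = $195.
Bill 2, $525: deductible met; 40% of $525 = $210. Cost to traveler: $210. OOP to date $857. Plan pays $525 − $210 = $315.
Bill 3, $8,319: deductible met; 40% of $8,319 = $3,327.60. OOP would hit $4,184.60 > $1,250, so the cap limits the traveler to $1,250 − $857 = $393. Insurer: $8,319 − $393 = $7,926.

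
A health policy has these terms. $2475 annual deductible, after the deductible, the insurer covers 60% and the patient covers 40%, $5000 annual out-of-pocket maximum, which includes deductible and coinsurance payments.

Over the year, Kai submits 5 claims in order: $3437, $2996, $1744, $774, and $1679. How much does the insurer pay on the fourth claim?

Claim 1 ($3437): $2475 finishes the deductible; $962 goes to coinsurance; 40% of $962 = $384.80. Cost to patient: $2859.80. OOP to date $2859.80. Insurer: $3437 − $2859.80 = $577.20.
Claim 2 ($2996): 40% coinsurance on $2996 = $1198.40. Patient owes $1198.40 (running OOP $4058.20). Plan pays $2996 − $1198.40 = $1797.60.
Claim 3 ($1744): deductible met; 40% of $1744 = $697.60. Patient owes $697.60 (running OOP $4755.80). Insurer: $1744 − $697.60 = $1046.40.
Claim 4 ($774): deductible already satisfied, so patient's share is 40% × $774 = $309.60. Adding that to $4755.80 gives $5065.40, past the $5000 cap; patient pays only $5000 − $4755.80 = $244.20. Insurer: $774 − $244.20 = $529.80.

$529.80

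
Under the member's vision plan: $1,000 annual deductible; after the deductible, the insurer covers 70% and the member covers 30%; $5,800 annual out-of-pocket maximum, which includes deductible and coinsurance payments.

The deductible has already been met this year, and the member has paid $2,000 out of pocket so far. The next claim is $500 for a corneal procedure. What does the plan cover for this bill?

With the deductible met, the entire $500 is subject to coinsurance.
30% of $500 = $150 falls to the member.
Year-to-date out-of-pocket becomes $2,000 + $150 = $2,150, still under the $5,800 maximum, so no cap applies.
Insurer pays the balance: $500 − $150 = $350.

$350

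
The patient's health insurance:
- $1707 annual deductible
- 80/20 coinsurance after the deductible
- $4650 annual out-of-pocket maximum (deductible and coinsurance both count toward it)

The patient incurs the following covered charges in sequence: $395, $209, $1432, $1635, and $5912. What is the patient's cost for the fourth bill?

#1 ($395): fully absorbed by the deductible. Patient owes $395 (running OOP $395).
#2 ($209): fully absorbed by the deductible. Patient owes $209 (running OOP $604).
#3 ($1432): $1103 to deductible, leaving $329; 20% of $329 = $65.80. Cost to patient: $1168.80. OOP to date $1772.80.
#4 ($1635): 20% coinsurance on $1635 = $327. Cost to patient: $327. OOP to date $2099.80.

$327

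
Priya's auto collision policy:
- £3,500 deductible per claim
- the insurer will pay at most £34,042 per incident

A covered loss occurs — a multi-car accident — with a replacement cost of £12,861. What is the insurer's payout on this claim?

£9,361

Less the £3,500 deductible: £12,861 − £3,500 = £9,361.
£9,361 ≤ £34,042, so the limit doesn't bind; insurer pays £9,361.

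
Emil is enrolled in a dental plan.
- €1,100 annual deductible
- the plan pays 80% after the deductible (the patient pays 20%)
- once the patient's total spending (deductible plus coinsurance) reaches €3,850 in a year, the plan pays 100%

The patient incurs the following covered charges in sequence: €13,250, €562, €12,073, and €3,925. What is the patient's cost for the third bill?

€207.60

Claim 1 — €13,250: €1,100 finishes the deductible; €12,150 goes to coinsurance; coinsurance €12,150 × 20% = €2,430. Patient owes €3,530 (running OOP €3,530).
Claim 2 — €562: deductible met; 20% of €562 = €112.40. Cost to patient: €112.40. OOP to date €3,642.40.
Claim 3 — €12,073: deductible already satisfied, so patient's share is 20% × €12,073 = €2,414.60. OOP would hit €6,057 > €3,850, so the cap limits the patient to €3,850 − €3,642.40 = €207.60.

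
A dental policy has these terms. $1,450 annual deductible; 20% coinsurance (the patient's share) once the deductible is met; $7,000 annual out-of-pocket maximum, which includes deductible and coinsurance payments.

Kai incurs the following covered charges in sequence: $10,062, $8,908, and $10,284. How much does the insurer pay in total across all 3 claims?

Claim 1 ($10,062): $1,450 to deductible, leaving $8,612; 20% of $8,612 = $1,722.40. Patient owes $3,172.40 (running OOP $3,172.40). Plan pays $10,062 − $3,172.40 = $6,889.60.
Claim 2 ($8,908): deductible met; 20% of $8,908 = $1,781.60. Patient owes $1,781.60 (running OOP $4,954). Insurer: $8,908 − $1,781.60 = $7,126.40.
Claim 3 ($10,284): deductible already satisfied, so patient's share is 20% × $10,284 = $2,056.80. OOP would hit $7,010.80 > $7,000, so the cap limits the patient to $7,000 − $4,954 = $2,046. Insurer: $10,284 − $2,046 = $8,238.
Insurer total = bills − patient's total = $29,254 − $7,000 = $22,254.

$22,254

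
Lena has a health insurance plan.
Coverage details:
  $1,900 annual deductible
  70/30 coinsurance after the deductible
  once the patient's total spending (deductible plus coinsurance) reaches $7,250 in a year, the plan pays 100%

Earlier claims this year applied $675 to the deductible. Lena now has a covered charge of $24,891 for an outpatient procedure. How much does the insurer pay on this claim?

$18,316

$675 of the $1,900 deductible is already met, leaving $1,225.
That leaves $24,891 − $1,225 = $23,666 for coinsurance.
Patient's 30% share of $23,666 is $7,099.80.
So the patient owes $1,225 + $7,099.80 = $8,324.80 before any cap.
Year-to-date out-of-pocket would reach $675 + $8,324.80 = $8,999.80, above the $7,250 maximum, so the patient pays only $7,250 − $675 = $6,575.
The insurer covers the remainder: $24,891 − $6,575 = $18,316.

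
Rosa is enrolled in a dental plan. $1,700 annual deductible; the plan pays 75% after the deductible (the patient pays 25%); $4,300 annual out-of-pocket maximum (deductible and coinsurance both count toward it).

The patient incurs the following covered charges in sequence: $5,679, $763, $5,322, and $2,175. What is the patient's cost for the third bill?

Claim 1 — $5,679: $1,700 finishes the deductible; $3,979 goes to coinsurance; patient's 25% is $994.75. Patient pays $2,694.75; OOP now $2,694.75.
Claim 2 — $763: deductible already satisfied, so patient's share is 25% × $763 = $190.75. Cost to patient: $190.75. OOP to date $2,885.50.
Claim 3 — $5,322: 25% coinsurance on $5,322 = $1,330.50. Patient pays $1,330.50; OOP now $4,216.

$1,330.50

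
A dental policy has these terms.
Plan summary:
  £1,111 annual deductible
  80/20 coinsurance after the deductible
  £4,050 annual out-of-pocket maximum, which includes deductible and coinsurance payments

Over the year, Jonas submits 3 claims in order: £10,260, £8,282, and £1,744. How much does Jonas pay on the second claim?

£1,109.20

Claim 1 (£10,260): £1,111 to deductible, leaving £9,149; coinsurance £9,149 × 20% = £1,829.80. Cost to patient: £2,940.80. OOP to date £2,940.80.
Claim 2 (£8,282): deductible met; 20% of £8,282 = £1,656.40. Adding that to £2,940.80 gives £4,597.20, past the £4,050 cap; patient pays only £4,050 − £2,940.80 = £1,109.20.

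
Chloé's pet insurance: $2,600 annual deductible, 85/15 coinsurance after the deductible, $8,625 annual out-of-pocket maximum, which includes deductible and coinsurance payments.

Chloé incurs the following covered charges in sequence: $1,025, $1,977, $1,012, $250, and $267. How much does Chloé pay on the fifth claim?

$40.05

Claim 1 ($1,025): all of it applies to the deductible. Owner owes $1,025 (running OOP $1,025).
Claim 2 ($1,977): $1,575 finishes the deductible; $402 goes to coinsurance; 15% of $402 = $60.30. Owner owes $1,635.30 (running OOP $2,660.30).
Claim 3 ($1,012): deductible already satisfied, so owner's share is 15% × $1,012 = $151.80. Owner pays $151.80; OOP now $2,812.10.
Claim 4 ($250): deductible already satisfied, so owner's share is 15% × $250 = $37.50. Owner pays $37.50; OOP now $2,849.60.
Claim 5 ($267): deductible already satisfied, so owner's share is 15% × $267 = $40.05. Cost to owner: $40.05. OOP to date $2,889.65.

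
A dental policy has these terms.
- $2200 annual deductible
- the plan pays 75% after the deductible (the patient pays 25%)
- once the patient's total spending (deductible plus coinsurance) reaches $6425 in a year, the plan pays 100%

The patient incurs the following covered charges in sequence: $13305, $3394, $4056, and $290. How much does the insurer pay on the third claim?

Bill 1, $13305: $2200 finishes the deductible; $11105 goes to coinsurance; 25% of $11105 = $2776.25. Cost to patient: $4976.25. OOP to date $4976.25. Insurer: $13305 − $4976.25 = $8328.75.
Bill 2, $3394: 25% coinsurance on $3394 = $848.50. Patient pays $848.50; OOP now $5824.75. Plan pays $3394 − $848.50 = $2545.50.
Bill 3, $4056: 25% coinsurance on $4056 = $1014. Adding that to $5824.75 gives $6838.75, past the $6425 cap; patient pays only $6425 − $5824.75 = $600.25. Plan pays $4056 − $600.25 = $3455.75.

$3455.75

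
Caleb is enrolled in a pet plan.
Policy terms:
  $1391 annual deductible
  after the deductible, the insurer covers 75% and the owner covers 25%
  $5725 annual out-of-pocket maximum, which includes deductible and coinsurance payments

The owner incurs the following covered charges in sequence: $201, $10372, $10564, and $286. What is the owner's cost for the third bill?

$2038.50

#1 ($201): all of it applies to the deductible. Owner owes $201 (running OOP $201).
#2 ($10372): deductible takes $1190, $9182 remains; 25% of $9182 = $2295.50. Cost to owner: $3485.50. OOP to date $3686.50.
#3 ($10564): 25% coinsurance on $10564 = $2641. Adding that to $3686.50 gives $6327.50, past the $5725 cap; owner pays only $5725 − $3686.50 = $2038.50.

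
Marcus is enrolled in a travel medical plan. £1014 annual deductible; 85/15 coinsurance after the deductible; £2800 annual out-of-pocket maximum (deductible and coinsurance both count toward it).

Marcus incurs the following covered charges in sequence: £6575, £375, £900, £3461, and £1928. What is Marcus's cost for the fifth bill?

£241.45

Claim 1 (£6575): deductible takes £1014, £5561 remains; coinsurance £5561 × 15% = £834.15. Traveler owes £1848.15 (running OOP £1848.15).
Claim 2 (£375): 15% coinsurance on £375 = £56.25. Traveler pays £56.25; OOP now £1904.40.
Claim 3 (£900): deductible met; 15% of £900 = £135. Traveler owes £135 (running OOP £2039.40).
Claim 4 (£3461): deductible already satisfied, so traveler's share is 15% × £3461 = £519.15. Traveler owes £519.15 (running OOP £2558.55).
Claim 5 (£1928): deductible met; 15% of £1928 = £289.20. Adding that to £2558.55 gives £2847.75, past the £2800 cap; traveler pays only £2800 − £2558.55 = £241.45.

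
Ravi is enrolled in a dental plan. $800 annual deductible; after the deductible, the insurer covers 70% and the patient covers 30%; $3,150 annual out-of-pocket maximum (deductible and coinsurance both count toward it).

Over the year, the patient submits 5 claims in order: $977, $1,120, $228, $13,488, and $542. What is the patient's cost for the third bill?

$68.40

Bill 1, $977: $800 to deductible, leaving $177; 30% of $177 = $53.10. Patient pays $853.10; OOP now $853.10.
Bill 2, $1,120: deductible met; 30% of $1,120 = $336. Cost to patient: $336. OOP to date $1,189.10.
Bill 3, $228: 30% coinsurance on $228 = $68.40. Cost to patient: $68.40. OOP to date $1,257.50.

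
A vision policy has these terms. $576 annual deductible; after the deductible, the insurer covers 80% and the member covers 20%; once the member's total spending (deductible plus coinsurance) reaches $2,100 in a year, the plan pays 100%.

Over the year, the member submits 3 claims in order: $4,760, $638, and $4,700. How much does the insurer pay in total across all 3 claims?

$7,998

#1 ($4,760): $576 to deductible, leaving $4,184; 20% of $4,184 = $836.80. Member owes $1,412.80 (running OOP $1,412.80). Insurer: $4,760 − $1,412.80 = $3,347.20.
#2 ($638): deductible already satisfied, so member's share is 20% × $638 = $127.60. Member pays $127.60; OOP now $1,540.40. Plan pays $638 − $127.60 = $510.40.
#3 ($4,700): deductible met; 20% of $4,700 = $940. OOP would hit $2,480.40 > $2,100, so the cap limits the member to $2,100 − $1,540.40 = $559.60. Insurer: $4,700 − $559.60 = $4,140.40.
Insurer total = bills − member's total = $10,098 − $2,100 = $7,998.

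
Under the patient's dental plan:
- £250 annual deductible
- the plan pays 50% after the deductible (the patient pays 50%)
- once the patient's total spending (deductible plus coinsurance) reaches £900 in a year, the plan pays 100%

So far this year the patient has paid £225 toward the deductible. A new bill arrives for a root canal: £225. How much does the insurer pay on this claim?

£100

£225 of the £250 deductible is already met, leaving £25.
After the £25 deductible portion, £225 − £25 = £200 is subject to coinsurance.
Patient's 50% share of £200 is £100.
So the patient owes £25 + £100 = £125 before any cap.
Cumulative spending £225 + £125 = £350 stays under the £900 maximum.
The insurer covers the remainder: £225 − £125 = £100.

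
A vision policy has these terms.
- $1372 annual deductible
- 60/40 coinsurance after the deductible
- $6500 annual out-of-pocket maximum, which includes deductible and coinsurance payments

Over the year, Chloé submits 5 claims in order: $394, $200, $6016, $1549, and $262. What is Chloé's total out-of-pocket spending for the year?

Claim 1 — $394: all of it applies to the deductible. Member pays $394; OOP now $394.
Claim 2 — $200: all of it applies to the deductible. Cost to member: $200. OOP to date $594.
Claim 3 — $6016: deductible takes $778, $5238 remains; 40% of $5238 = $2095.20. Cost to member: $2873.20. OOP to date $3467.20.
Claim 4 — $1549: deductible already satisfied, so member's share is 40% × $1549 = $619.60. Member owes $619.60 (running OOP $4086.80).
Claim 5 — $262: deductible already satisfied, so member's share is 40% × $262 = $104.80. Member owes $104.80 (running OOP $4191.60).
Summing the member's payments: $394 + $200 + $2873.20 + $619.60 + $104.80 = $4191.60.

$4191.60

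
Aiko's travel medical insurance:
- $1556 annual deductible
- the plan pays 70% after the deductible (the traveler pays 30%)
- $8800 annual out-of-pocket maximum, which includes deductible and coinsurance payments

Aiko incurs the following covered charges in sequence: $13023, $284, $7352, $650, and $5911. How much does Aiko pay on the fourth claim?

$195

#1 ($13023): $1556 to deductible, leaving $11467; 30% of $11467 = $3440.10. Traveler pays $4996.10; OOP now $4996.10.
#2 ($284): deductible met; 30% of $284 = $85.20. Traveler owes $85.20 (running OOP $5081.30).
#3 ($7352): deductible met; 30% of $7352 = $2205.60. Traveler owes $2205.60 (running OOP $7286.90).
#4 ($650): 30% coinsurance on $650 = $195. Traveler owes $195 (running OOP $7481.90).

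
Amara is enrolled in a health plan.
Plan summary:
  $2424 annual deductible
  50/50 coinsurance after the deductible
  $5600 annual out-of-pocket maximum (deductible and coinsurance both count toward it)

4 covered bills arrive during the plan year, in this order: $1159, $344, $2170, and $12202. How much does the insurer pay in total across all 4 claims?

$10275

Claim 1 — $1159: all of it applies to the deductible. Cost to patient: $1159. OOP to date $1159. Plan pays $1159 − $1159 = $0.
Claim 2 — $344: fully absorbed by the deductible. Patient owes $344 (running OOP $1503). Plan pays $344 − $344 = $0.
Claim 3 — $2170: $921 finishes the deductible; $1249 goes to coinsurance; coinsurance $1249 × 50% = $624.50. Patient owes $1545.50 (running OOP $3048.50). Insurer: $2170 − $1545.50 = $624.50.
Claim 4 — $12202: deductible met; 50% of $12202 = $6101. OOP would hit $9149.50 > $5600, so the cap limits the patient to $5600 − $3048.50 = $2551.50. Insurer: $12202 − $2551.50 = $9650.50.
Insurer total: $0 + $0 + $624.50 + $9650.50 = $10275.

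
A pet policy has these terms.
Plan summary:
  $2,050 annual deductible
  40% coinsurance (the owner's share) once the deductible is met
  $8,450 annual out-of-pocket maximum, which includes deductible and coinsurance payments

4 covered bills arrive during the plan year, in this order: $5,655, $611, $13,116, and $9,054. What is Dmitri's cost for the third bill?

$4,713.60

Claim 1 — $5,655: $2,050 finishes the deductible; $3,605 goes to coinsurance; 40% of $3,605 = $1,442. Owner pays $3,492; OOP now $3,492.
Claim 2 — $611: 40% coinsurance on $611 = $244.40. Owner pays $244.40; OOP now $3,736.40.
Claim 3 — $13,116: deductible met; 40% of $13,116 = $5,246.40. Adding that to $3,736.40 gives $8,982.80, past the $8,450 cap; owner pays only $8,450 − $3,736.40 = $4,713.60.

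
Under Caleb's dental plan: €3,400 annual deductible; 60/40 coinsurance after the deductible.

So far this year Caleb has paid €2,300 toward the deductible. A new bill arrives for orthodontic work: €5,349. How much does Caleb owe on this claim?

Deductible still to meet: €3,400 − €2,300 = €1,100.
That leaves €5,349 − €1,100 = €4,249 for coinsurance.
40% of €4,249 = €1,699.60 falls to the patient.
That puts the patient's cost at €1,100 + €1,699.60 = €2,799.60.

€2,799.60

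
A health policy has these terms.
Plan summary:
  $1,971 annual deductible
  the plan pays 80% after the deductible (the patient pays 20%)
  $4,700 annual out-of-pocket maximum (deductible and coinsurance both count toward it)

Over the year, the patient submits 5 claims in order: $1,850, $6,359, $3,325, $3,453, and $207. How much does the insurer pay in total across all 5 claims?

#1 ($1,850): fully absorbed by the deductible. Patient pays $1,850; OOP now $1,850. Insurer: $1,850 − $1,850 = $0.
#2 ($6,359): $121 to deductible, leaving $6,238; coinsurance $6,238 × 20% = $1,247.60. Patient owes $1,368.60 (running OOP $3,218.60). Plan pays $6,359 − $1,368.60 = $4,990.40.
#3 ($3,325): deductible met; 20% of $3,325 = $665. Patient owes $665 (running OOP $3,883.60). Insurer: $3,325 − $665 = $2,660.
#4 ($3,453): deductible met; 20% of $3,453 = $690.60. Patient pays $690.60; OOP now $4,574.20. Insurer: $3,453 − $690.60 = $2,762.40.
#5 ($207): deductible met; 20% of $207 = $41.40. Patient owes $41.40 (running OOP $4,615.60). Insurer: $207 − $41.40 = $165.60.
Insurer total: $0 + $4,990.40 + $2,660 + $2,762.40 + $165.60 = $10,578.40.

$10,578.40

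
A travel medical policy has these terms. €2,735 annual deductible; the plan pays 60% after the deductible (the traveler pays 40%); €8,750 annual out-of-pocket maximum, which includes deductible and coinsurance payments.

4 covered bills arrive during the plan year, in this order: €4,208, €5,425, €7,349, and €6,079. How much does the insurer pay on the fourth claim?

Claim 1 — €4,208: €2,735 finishes the deductible; €1,473 goes to coinsurance; traveler's 40% is €589.20. Cost to traveler: €3,324.20. OOP to date €3,324.20. Plan pays €4,208 − €3,324.20 = €883.80.
Claim 2 — €5,425: deductible met; 40% of €5,425 = €2,170. Traveler owes €2,170 (running OOP €5,494.20). Plan pays €5,425 − €2,170 = €3,255.
Claim 3 — €7,349: deductible met; 40% of €7,349 = €2,939.60. Traveler pays €2,939.60; OOP now €8,433.80. Plan pays €7,349 − €2,939.60 = €4,409.40.
Claim 4 — €6,079: deductible already satisfied, so traveler's share is 40% × €6,079 = €2,431.60. Adding that to €8,433.80 gives €10,865.40, past the €8,750 cap; traveler pays only €8,750 − €8,433.80 = €316.20. Plan pays €6,079 − €316.20 = €5,762.80.

€5,762.80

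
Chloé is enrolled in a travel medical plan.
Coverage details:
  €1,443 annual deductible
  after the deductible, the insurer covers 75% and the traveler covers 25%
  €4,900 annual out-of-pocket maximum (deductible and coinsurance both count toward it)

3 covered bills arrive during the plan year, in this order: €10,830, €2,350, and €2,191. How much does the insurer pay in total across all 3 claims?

€10,471

Claim 1 — €10,830: €1,443 to deductible, leaving €9,387; coinsurance €9,387 × 25% = €2,346.75. Traveler pays €3,789.75; OOP now €3,789.75. Plan pays €10,830 − €3,789.75 = €7,040.25.
Claim 2 — €2,350: deductible already satisfied, so traveler's share is 25% × €2,350 = €587.50. Cost to traveler: €587.50. OOP to date €4,377.25. Plan pays €2,350 − €587.50 = €1,762.50.
Claim 3 — €2,191: deductible met; 25% of €2,191 = €547.75. Adding that to €4,377.25 gives €4,925, past the €4,900 cap; traveler pays only €4,900 − €4,377.25 = €522.75. Insurer: €2,191 − €522.75 = €1,668.25.
Insurer total: €7,040.25 + €1,762.50 + €1,668.25 = €10,471.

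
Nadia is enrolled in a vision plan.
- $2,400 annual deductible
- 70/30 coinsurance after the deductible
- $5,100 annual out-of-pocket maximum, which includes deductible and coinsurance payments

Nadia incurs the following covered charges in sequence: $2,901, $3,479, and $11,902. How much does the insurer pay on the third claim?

Claim 1 — $2,901: $2,400 to deductible, leaving $501; member's 30% is $150.30. Cost to member: $2,550.30. OOP to date $2,550.30. Plan pays $2,901 − $2,550.30 = $350.70.
Claim 2 — $3,479: 30% coinsurance on $3,479 = $1,043.70. Member pays $1,043.70; OOP now $3,594. Plan pays $3,479 − $1,043.70 = $2,435.30.
Claim 3 — $11,902: deductible met; 30% of $11,902 = $3,570.60. Adding that to $3,594 gives $7,164.60, past the $5,100 cap; member pays only $5,100 − $3,594 = $1,506. Insurer: $11,902 − $1,506 = $10,396.

$10,396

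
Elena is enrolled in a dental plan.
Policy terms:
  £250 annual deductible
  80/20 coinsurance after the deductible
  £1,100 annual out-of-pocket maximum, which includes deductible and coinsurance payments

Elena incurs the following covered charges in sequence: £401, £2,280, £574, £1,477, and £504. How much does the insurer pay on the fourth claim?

£1,228

Claim 1 — £401: £250 to deductible, leaving £151; patient's 20% is £30.20. Patient pays £280.20; OOP now £280.20. Plan pays £401 − £280.20 = £120.80.
Claim 2 — £2,280: 20% coinsurance on £2,280 = £456. Patient pays £456; OOP now £736.20. Plan pays £2,280 − £456 = £1,824.
Claim 3 — £574: deductible already satisfied, so patient's share is 20% × £574 = £114.80. Cost to patient: £114.80. OOP to date £851. Insurer: £574 − £114.80 = £459.20.
Claim 4 — £1,477: deductible already satisfied, so patient's share is 20% × £1,477 = £295.40. Adding that to £851 gives £1,146.40, past the £1,100 cap; patient pays only £1,100 − £851 = £249. Plan pays £1,477 − £249 = £1,228.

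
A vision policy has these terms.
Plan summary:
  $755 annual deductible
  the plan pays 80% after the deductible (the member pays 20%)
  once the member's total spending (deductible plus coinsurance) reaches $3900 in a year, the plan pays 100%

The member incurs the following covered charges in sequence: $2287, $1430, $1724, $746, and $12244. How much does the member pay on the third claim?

#1 ($2287): $755 finishes the deductible; $1532 goes to coinsurance; 20% of $1532 = $306.40. Member pays $1061.40; OOP now $1061.40.
#2 ($1430): deductible already satisfied, so member's share is 20% × $1430 = $286. Member owes $286 (running OOP $1347.40).
#3 ($1724): 20% coinsurance on $1724 = $344.80. Cost to member: $344.80. OOP to date $1692.20.

$344.80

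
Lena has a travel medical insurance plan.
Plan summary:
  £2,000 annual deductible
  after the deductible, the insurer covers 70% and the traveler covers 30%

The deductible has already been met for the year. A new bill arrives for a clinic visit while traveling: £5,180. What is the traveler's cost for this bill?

With the deductible met, the entire £5,180 is subject to coinsurance.
Coinsurance: £5,180 × 30% = £1,554.

£1,554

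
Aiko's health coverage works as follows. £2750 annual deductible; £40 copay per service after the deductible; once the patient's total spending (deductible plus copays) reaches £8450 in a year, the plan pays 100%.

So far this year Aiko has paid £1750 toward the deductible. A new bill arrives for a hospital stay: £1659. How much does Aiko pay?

£1040

Deductible still to meet: £2750 − £1750 = £1000.
The remaining £659 (= £1659 − £1000) moves to the copay.
Copay on this service: £40.
That puts the patient's cost at £1000 + £40 = £1040 before any cap.
Cumulative spending £1750 + £1040 = £2790 stays under the £8450 maximum.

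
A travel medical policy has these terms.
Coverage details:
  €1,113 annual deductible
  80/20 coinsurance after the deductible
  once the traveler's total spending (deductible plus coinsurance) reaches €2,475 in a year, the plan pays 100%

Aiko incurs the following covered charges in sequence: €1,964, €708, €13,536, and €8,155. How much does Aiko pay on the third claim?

Claim 1 (€1,964): €1,113 finishes the deductible; €851 goes to coinsurance; traveler's 20% is €170.20. Traveler pays €1,283.20; OOP now €1,283.20.
Claim 2 (€708): deductible met; 20% of €708 = €141.60. Cost to traveler: €141.60. OOP to date €1,424.80.
Claim 3 (€13,536): 20% coinsurance on €13,536 = €2,707.20. Adding that to €1,424.80 gives €4,132, past the €2,475 cap; traveler pays only €2,475 − €1,424.80 = €1,050.20.

€1,050.20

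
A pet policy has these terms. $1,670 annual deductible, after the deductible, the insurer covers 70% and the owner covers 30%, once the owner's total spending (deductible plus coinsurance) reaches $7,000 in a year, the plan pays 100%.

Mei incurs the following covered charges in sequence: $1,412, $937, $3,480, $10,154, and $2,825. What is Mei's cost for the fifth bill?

$847.50

Bill 1, $1,412: entire amount goes to the deductible. Owner owes $1,412 (running OOP $1,412).
Bill 2, $937: $258 finishes the deductible; $679 goes to coinsurance; owner's 30% is $203.70. Owner owes $461.70 (running OOP $1,873.70).
Bill 3, $3,480: deductible met; 30% of $3,480 = $1,044. Owner owes $1,044 (running OOP $2,917.70).
Bill 4, $10,154: deductible met; 30% of $10,154 = $3,046.20. Cost to owner: $3,046.20. OOP to date $5,963.90.
Bill 5, $2,825: deductible already satisfied, so owner's share is 30% × $2,825 = $847.50. Cost to owner: $847.50. OOP to date $6,811.40.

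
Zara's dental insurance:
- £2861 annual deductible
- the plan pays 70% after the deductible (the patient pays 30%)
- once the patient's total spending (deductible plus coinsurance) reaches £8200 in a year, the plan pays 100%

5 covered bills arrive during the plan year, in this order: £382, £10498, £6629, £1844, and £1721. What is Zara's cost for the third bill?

£1988.70

Claim 1 (£382): entire amount goes to the deductible. Patient pays £382; OOP now £382.
Claim 2 (£10498): £2479 to deductible, leaving £8019; coinsurance £8019 × 30% = £2405.70. Cost to patient: £4884.70. OOP to date £5266.70.
Claim 3 (£6629): 30% coinsurance on £6629 = £1988.70. Patient owes £1988.70 (running OOP £7255.40).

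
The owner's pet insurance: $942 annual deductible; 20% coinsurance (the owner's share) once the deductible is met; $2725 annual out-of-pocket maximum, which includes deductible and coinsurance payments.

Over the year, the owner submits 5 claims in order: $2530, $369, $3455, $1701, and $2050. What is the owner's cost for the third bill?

#1 ($2530): $942 to deductible, leaving $1588; owner's 20% is $317.60. Cost to owner: $1259.60. OOP to date $1259.60.
#2 ($369): deductible met; 20% of $369 = $73.80. Owner pays $73.80; OOP now $1333.40.
#3 ($3455): 20% coinsurance on $3455 = $691. Owner owes $691 (running OOP $2024.40).

$691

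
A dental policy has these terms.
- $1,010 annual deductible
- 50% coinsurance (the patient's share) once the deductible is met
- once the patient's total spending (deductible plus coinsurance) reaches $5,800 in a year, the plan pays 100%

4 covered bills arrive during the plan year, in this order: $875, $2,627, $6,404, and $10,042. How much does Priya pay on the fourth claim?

$342

#1 ($875): entire amount goes to the deductible. Cost to patient: $875. OOP to date $875.
#2 ($2,627): deductible takes $135, $2,492 remains; 50% of $2,492 = $1,246. Patient pays $1,381; OOP now $2,256.
#3 ($6,404): 50% coinsurance on $6,404 = $3,202. Patient pays $3,202; OOP now $5,458.
#4 ($10,042): deductible already satisfied, so patient's share is 50% × $10,042 = $5,021. Adding that to $5,458 gives $10,479, past the $5,800 cap; patient pays only $5,800 − $5,458 = $342.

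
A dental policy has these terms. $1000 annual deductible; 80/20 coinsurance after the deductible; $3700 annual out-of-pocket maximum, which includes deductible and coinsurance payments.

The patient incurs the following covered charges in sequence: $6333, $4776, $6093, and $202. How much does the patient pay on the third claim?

$678.20

Bill 1, $6333: deductible takes $1000, $5333 remains; patient's 20% is $1066.60. Cost to patient: $2066.60. OOP to date $2066.60.
Bill 2, $4776: 20% coinsurance on $4776 = $955.20. Patient owes $955.20 (running OOP $3021.80).
Bill 3, $6093: deductible already satisfied, so patient's share is 20% × $6093 = $1218.60. Adding that to $3021.80 gives $4240.40, past the $3700 cap; patient pays only $3700 − $3021.80 = $678.20.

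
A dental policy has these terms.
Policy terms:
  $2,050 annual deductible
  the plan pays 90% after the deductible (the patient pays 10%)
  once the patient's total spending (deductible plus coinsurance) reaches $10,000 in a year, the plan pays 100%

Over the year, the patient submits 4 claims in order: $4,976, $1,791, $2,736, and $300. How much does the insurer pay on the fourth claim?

$270

#1 ($4,976): deductible takes $2,050, $2,926 remains; patient's 10% is $292.60. Patient pays $2,342.60; OOP now $2,342.60. Insurer: $4,976 − $2,342.60 = $2,633.40.
#2 ($1,791): deductible already satisfied, so patient's share is 10% × $1,791 = $179.10. Patient pays $179.10; OOP now $2,521.70. Insurer: $1,791 − $179.10 = $1,611.90.
#3 ($2,736): deductible already satisfied, so patient's share is 10% × $2,736 = $273.60. Cost to patient: $273.60. OOP to date $2,795.30. Insurer: $2,736 − $273.60 = $2,462.40.
#4 ($300): 10% coinsurance on $300 = $30. Patient owes $30 (running OOP $2,825.30). Insurer: $300 − $30 = $270.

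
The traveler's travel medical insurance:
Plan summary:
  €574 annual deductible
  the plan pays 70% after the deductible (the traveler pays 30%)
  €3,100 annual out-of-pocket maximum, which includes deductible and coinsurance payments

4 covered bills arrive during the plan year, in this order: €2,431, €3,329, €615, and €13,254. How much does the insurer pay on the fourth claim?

€12,468.30

Bill 1, €2,431: €574 to deductible, leaving €1,857; 30% of €1,857 = €557.10. Traveler pays €1,131.10; OOP now €1,131.10. Insurer: €2,431 − €1,131.10 = €1,299.90.
Bill 2, €3,329: deductible already satisfied, so traveler's share is 30% × €3,329 = €998.70. Traveler pays €998.70; OOP now €2,129.80. Insurer: €3,329 − €998.70 = €2,330.30.
Bill 3, €615: deductible already satisfied, so traveler's share is 30% × €615 = €184.50. Cost to traveler: €184.50. OOP to date €2,314.30. Insurer: €615 − €184.50 = €430.50.
Bill 4, €13,254: 30% coinsurance on €13,254 = €3,976.20. OOP would hit €6,290.50 > €3,100, so the cap limits the traveler to €3,100 − €2,314.30 = €785.70. Insurer: €13,254 − €785.70 = €12,468.30.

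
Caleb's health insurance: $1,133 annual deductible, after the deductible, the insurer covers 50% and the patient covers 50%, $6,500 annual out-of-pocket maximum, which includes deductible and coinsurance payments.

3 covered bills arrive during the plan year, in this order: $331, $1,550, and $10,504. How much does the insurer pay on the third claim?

$5,511

Claim 1 ($331): entire amount goes to the deductible. Patient pays $331; OOP now $331. Insurer: $331 − $331 = $0.
Claim 2 ($1,550): deductible takes $802, $748 remains; 50% of $748 = $374. Patient owes $1,176 (running OOP $1,507). Plan pays $1,550 − $1,176 = $374.
Claim 3 ($10,504): deductible met; 50% of $10,504 = $5,252. OOP would hit $6,759 > $6,500, so the cap limits the patient to $6,500 − $1,507 = $4,993. Insurer: $10,504 − $4,993 = $5,511.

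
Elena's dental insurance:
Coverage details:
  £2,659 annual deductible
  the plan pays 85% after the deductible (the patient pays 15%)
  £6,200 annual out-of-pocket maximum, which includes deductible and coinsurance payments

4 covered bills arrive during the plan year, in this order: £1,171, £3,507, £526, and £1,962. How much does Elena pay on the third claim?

#1 (£1,171): fully absorbed by the deductible. Patient pays £1,171; OOP now £1,171.
#2 (£3,507): £1,488 to deductible, leaving £2,019; coinsurance £2,019 × 15% = £302.85. Cost to patient: £1,790.85. OOP to date £2,961.85.
#3 (£526): 15% coinsurance on £526 = £78.90. Patient owes £78.90 (running OOP £3,040.75).

£78.90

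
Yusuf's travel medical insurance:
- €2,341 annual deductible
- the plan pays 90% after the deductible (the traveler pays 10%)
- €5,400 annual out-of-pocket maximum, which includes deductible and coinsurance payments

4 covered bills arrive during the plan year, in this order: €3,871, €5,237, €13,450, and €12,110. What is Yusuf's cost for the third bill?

#1 (€3,871): €2,341 to deductible, leaving €1,530; 10% of €1,530 = €153. Traveler pays €2,494; OOP now €2,494.
#2 (€5,237): deductible met; 10% of €5,237 = €523.70. Traveler pays €523.70; OOP now €3,017.70.
#3 (€13,450): deductible met; 10% of €13,450 = €1,345. Traveler pays €1,345; OOP now €4,362.70.

€1,345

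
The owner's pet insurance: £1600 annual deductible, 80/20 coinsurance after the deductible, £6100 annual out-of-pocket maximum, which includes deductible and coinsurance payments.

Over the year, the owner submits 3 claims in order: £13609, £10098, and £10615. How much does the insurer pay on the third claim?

Claim 1 — £13609: £1600 finishes the deductible; £12009 goes to coinsurance; owner's 20% is £2401.80. Owner pays £4001.80; OOP now £4001.80. Insurer: £13609 − £4001.80 = £9607.20.
Claim 2 — £10098: deductible already satisfied, so owner's share is 20% × £10098 = £2019.60. Owner pays £2019.60; OOP now £6021.40. Insurer: £10098 − £2019.60 = £8078.40.
Claim 3 — £10615: 20% coinsurance on £10615 = £2123. Adding that to £6021.40 gives £8144.40, past the £6100 cap; owner pays only £6100 − £6021.40 = £78.60. Insurer: £10615 − £78.60 = £10536.40.

£10536.40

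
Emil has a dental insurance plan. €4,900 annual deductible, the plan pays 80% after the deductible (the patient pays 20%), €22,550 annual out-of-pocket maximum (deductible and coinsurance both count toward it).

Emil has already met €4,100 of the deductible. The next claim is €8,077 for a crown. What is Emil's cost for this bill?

€2,255.40

€4,100 of the €4,900 deductible is already met, leaving €800.
After the €800 deductible portion, €8,077 − €800 = €7,277 is subject to coinsurance.
Patient's 20% share of €7,277 is €1,455.40.
That puts the patient's cost at €800 + €1,455.40 = €2,255.40 before any cap.
Year-to-date out-of-pocket becomes €4,100 + €2,255.40 = €6,355.40, still under the €22,550 maximum, so no cap applies.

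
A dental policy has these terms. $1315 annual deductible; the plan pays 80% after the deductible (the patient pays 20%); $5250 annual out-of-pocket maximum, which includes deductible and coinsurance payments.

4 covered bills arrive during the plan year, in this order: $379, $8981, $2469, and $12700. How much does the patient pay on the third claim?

$493.80

#1 ($379): all of it applies to the deductible. Patient pays $379; OOP now $379.
#2 ($8981): $936 to deductible, leaving $8045; patient's 20% is $1609. Cost to patient: $2545. OOP to date $2924.
#3 ($2469): deductible already satisfied, so patient's share is 20% × $2469 = $493.80. Patient owes $493.80 (running OOP $3417.80).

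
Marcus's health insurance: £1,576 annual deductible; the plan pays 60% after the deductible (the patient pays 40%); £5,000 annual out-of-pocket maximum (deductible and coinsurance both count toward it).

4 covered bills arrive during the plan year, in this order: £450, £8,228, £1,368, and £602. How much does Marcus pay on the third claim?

£547.20

Claim 1 (£450): all of it applies to the deductible. Patient pays £450; OOP now £450.
Claim 2 (£8,228): £1,126 finishes the deductible; £7,102 goes to coinsurance; patient's 40% is £2,840.80. Patient owes £3,966.80 (running OOP £4,416.80).
Claim 3 (£1,368): deductible met; 40% of £1,368 = £547.20. Patient owes £547.20 (running OOP £4,964).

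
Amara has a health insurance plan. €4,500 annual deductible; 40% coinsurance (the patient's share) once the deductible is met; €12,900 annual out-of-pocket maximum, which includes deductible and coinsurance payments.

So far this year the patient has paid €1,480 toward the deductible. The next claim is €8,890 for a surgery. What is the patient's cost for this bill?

Deductible still to meet: €4,500 − €1,480 = €3,020.
That leaves €8,890 − €3,020 = €5,870 for coinsurance.
40% of €5,870 = €2,348 falls to the patient.
That puts the patient's cost at €3,020 + €2,348 = €5,368 before any cap.
Cumulative spending €1,480 + €5,368 = €6,848 stays under the €12,900 maximum.

€5,368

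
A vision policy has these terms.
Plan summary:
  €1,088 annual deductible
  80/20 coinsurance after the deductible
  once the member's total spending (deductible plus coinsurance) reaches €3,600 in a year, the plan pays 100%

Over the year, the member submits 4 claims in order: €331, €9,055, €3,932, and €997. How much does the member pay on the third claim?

€786.40

Claim 1 (€331): all of it applies to the deductible. Cost to member: €331. OOP to date €331.
Claim 2 (€9,055): €757 finishes the deductible; €8,298 goes to coinsurance; coinsurance €8,298 × 20% = €1,659.60. Member owes €2,416.60 (running OOP €2,747.60).
Claim 3 (€3,932): deductible already satisfied, so member's share is 20% × €3,932 = €786.40. Member owes €786.40 (running OOP €3,534).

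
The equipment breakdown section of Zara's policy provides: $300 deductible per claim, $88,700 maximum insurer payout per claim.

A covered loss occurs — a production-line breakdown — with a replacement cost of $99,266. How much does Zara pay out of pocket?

After the deductible, $99,266 − $300 = $98,966 remains.
$98,966 exceeds the $88,700 limit, so the insurer pays the limit: $88,700.
Out of pocket: $99,266 − $88,700 = $10,566.

$10,566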